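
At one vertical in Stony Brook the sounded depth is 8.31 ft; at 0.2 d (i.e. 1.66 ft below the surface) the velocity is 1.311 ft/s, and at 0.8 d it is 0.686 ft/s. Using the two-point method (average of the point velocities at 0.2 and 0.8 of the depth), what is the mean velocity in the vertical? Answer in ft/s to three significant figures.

v̄ = (1.311 + 0.686) / 2 = 0.9985 ft/s

0.999 ft/s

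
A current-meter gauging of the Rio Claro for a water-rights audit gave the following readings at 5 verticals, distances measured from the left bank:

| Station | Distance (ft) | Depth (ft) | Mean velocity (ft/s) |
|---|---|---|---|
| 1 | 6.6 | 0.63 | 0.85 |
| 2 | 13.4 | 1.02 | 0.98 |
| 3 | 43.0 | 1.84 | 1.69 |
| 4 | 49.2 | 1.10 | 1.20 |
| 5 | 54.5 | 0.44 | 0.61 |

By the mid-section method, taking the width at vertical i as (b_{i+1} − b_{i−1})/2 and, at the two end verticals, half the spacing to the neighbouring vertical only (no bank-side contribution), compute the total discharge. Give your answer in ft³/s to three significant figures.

84.0 ft³/s

w_1 = (13.4 − 6.6)/2 = 3.4 ft; q_1 = 0.85 × 0.63 × 3.4 = 1.821 ft³/s
w_2 = (43.0 − 6.6)/2 = 18.2 ft; q_2 = 0.98 × 1.02 × 18.2 = 18.19 ft³/s
w_3 = (49.2 − 13.4)/2 = 17.9 ft; q_3 = 1.69 × 1.84 × 17.9 = 55.66 ft³/s
w_4 = (54.5 − 43.0)/2 = 5.75 ft; q_4 = 1.20 × 1.10 × 5.75 = 7.590 ft³/s
w_5 = (54.5 − 49.2)/2 = 2.65 ft; q_5 = 0.61 × 0.44 × 2.65 = 0.7113 ft³/s
Q = Σ qᵢ = 83.98 ft³/s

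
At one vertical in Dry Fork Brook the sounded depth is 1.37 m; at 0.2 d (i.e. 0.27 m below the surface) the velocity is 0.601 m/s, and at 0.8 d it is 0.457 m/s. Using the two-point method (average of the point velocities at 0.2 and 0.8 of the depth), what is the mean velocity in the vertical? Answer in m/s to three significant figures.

v̄ = (0.601 + 0.457) / 2 = 0.5290 m/s

0.529 m/s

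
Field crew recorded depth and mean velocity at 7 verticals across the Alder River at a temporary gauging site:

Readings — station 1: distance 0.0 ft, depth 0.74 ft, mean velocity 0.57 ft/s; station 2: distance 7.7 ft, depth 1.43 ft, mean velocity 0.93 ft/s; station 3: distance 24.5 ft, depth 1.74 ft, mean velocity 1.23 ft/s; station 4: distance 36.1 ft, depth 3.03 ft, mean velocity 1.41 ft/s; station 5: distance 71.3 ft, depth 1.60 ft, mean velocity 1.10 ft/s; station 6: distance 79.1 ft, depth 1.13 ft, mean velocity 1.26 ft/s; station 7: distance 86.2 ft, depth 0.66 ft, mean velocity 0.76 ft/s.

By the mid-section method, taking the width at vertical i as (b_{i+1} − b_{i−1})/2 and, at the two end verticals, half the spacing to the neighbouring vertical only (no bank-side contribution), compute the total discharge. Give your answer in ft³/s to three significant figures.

w_1 = (7.7 − 0.0)/2 = 3.85 ft; q_1 = 0.57 × 0.74 × 3.85 = 1.624 ft³/s
w_2 = (24.5 − 0.0)/2 = 12.25 ft; q_2 = 0.93 × 1.43 × 12.25 = 16.29 ft³/s
w_3 = (36.1 − 7.7)/2 = 14.2 ft; q_3 = 1.23 × 1.74 × 14.2 = 30.39 ft³/s
w_4 = (71.3 − 24.5)/2 = 23.4 ft; q_4 = 1.41 × 3.03 × 23.4 = 99.97 ft³/s
w_5 = (79.1 − 36.1)/2 = 21.5 ft; q_5 = 1.10 × 1.60 × 21.5 = 37.84 ft³/s
w_6 = (86.2 − 71.3)/2 = 7.45 ft; q_6 = 1.26 × 1.13 × 7.45 = 10.61 ft³/s
w_7 = (86.2 − 79.1)/2 = 3.55 ft; q_7 = 0.76 × 0.66 × 3.55 = 1.781 ft³/s
Q = Σ qᵢ = 198.5 ft³/s

199 ft³/s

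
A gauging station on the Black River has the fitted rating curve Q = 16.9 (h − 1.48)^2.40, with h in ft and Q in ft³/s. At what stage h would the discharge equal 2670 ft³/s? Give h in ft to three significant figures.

h − h₀ = (Q/C)^(1/b) = (2670/16.9)^(1/2.40) = 8.243 ft
h = 1.48 + 8.243 = 9.723 ft

9.72 ft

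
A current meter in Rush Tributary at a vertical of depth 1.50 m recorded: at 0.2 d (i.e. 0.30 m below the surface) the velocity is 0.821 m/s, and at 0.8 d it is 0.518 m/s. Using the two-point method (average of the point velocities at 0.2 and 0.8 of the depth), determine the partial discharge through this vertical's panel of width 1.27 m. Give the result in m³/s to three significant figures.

1.28 m³/s

v̄ = (0.821 + 0.518) / 2 = 0.6695 m/s
q = v̄ × d × w = 0.6695 × 1.50 × 1.27 = 1.275 m³/s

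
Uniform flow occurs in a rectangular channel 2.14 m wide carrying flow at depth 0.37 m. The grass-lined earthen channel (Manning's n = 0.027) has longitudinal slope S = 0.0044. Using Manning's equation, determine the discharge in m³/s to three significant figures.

A = b·y = 2.14 × 0.37 = 0.7918 m²
P = b + 2y = 2.14 + 2×0.37 = 2.880 m
R = A/P = 0.7918/2.880 = 0.2749 m
Q = (1/n)·A·R^(2/3)·S^(1/2) = (1/0.027) × 0.7918 × 0.2749^(2/3) × 0.0044^(1/2) = 0.8225 m³/s

0.822 m³/s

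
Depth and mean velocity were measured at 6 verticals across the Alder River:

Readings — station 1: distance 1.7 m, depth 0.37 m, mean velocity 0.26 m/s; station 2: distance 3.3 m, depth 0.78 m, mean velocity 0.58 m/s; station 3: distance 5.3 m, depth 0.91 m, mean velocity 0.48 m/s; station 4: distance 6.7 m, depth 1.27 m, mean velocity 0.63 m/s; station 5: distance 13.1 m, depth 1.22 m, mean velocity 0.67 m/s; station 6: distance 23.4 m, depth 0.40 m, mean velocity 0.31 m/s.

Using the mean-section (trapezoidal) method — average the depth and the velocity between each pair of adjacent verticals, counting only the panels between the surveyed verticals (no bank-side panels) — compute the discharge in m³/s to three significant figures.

11.4 m³/s

Panel 1-2: Δb = 1.6 m, d̄ = (0.37+0.78)/2 = 0.575, v̄ = (0.26+0.58)/2 = 0.42 → q = 1.6×0.575×0.42 = 0.3864 m³/s
Panel 2-3: Δb = 2 m, d̄ = (0.78+0.91)/2 = 0.845, v̄ = (0.58+0.48)/2 = 0.53 → q = 2×0.845×0.53 = 0.8957 m³/s
Panel 3-4: Δb = 1.4 m, d̄ = (0.91+1.27)/2 = 1.09, v̄ = (0.48+0.63)/2 = 0.555 → q = 1.4×1.09×0.555 = 0.8469 m³/s
Panel 4-5: Δb = 6.4 m, d̄ = (1.27+1.22)/2 = 1.245, v̄ = (0.63+0.67)/2 = 0.65 → q = 6.4×1.245×0.65 = 5.179 m³/s
Panel 5-6: Δb = 10.3 m, d̄ = (1.22+0.40)/2 = 0.81, v̄ = (0.67+0.31)/2 = 0.49 → q = 10.3×0.81×0.49 = 4.088 m³/s
Q = Σ q = 11.40 m³/s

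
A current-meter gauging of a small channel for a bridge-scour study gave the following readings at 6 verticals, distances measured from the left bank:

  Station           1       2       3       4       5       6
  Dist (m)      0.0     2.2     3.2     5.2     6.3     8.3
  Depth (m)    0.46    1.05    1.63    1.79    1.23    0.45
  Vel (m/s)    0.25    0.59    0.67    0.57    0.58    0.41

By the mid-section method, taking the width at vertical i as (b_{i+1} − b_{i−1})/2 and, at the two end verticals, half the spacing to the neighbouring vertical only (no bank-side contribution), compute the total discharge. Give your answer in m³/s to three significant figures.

5.63 m³/s

w_1 = (2.2 − 0.0)/2 = 1.1 m; q_1 = 0.25 × 0.46 × 1.1 = 0.1265 m³/s
w_2 = (3.2 − 0.0)/2 = 1.6 m; q_2 = 0.59 × 1.05 × 1.6 = 0.9912 m³/s
w_3 = (5.2 − 2.2)/2 = 1.5 m; q_3 = 0.67 × 1.63 × 1.5 = 1.638 m³/s
w_4 = (6.3 − 3.2)/2 = 1.55 m; q_4 = 0.57 × 1.79 × 1.55 = 1.581 m³/s
w_5 = (8.3 − 5.2)/2 = 1.55 m; q_5 = 0.58 × 1.23 × 1.55 = 1.106 m³/s
w_6 = (8.3 − 6.3)/2 = 1 m; q_6 = 0.41 × 0.45 × 1 = 0.1845 m³/s
Q = Σ qᵢ = 5.628 m³/s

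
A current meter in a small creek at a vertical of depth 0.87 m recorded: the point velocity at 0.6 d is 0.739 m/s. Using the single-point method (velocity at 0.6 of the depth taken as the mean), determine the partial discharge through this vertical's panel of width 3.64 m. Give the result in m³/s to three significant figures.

2.34 m³/s

v̄ = v₀.₆ = 0.739 m/s
q = v̄ × d × w = 0.7390 × 0.87 × 3.64 = 2.340 m³/s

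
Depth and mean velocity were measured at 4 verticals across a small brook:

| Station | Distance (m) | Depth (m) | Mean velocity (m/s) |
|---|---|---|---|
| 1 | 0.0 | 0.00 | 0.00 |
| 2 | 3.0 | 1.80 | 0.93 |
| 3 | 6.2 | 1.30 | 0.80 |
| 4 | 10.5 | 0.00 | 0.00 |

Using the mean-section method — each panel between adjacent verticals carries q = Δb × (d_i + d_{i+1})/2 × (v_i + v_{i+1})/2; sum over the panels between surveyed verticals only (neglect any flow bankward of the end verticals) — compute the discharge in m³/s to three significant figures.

Panel 1-2: Δb = 3 m, d̄ = (0.00+1.80)/2 = 0.9, v̄ = (0.00+0.93)/2 = 0.465 → q = 3×0.9×0.465 = 1.256 m³/s
Panel 2-3: Δb = 3.2 m, d̄ = (1.80+1.30)/2 = 1.55, v̄ = (0.93+0.80)/2 = 0.865 → q = 3.2×1.55×0.865 = 4.290 m³/s
Panel 3-4: Δb = 4.3 m, d̄ = (1.30+0.00)/2 = 0.65, v̄ = (0.80+0.00)/2 = 0.4 → q = 4.3×0.65×0.4 = 1.118 m³/s
Q = Σ q = 6.664 m³/s

6.66 m³/s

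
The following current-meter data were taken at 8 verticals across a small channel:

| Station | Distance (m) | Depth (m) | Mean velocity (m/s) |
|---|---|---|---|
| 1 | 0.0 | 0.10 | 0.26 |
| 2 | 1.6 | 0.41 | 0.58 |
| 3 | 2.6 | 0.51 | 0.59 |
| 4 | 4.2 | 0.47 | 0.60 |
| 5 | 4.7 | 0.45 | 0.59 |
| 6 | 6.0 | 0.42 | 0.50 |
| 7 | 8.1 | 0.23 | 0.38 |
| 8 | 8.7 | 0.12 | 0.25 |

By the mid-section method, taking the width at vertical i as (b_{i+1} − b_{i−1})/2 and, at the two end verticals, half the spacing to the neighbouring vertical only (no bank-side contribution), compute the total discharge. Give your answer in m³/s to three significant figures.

1.74 m³/s

w_1 = (1.6 − 0.0)/2 = 0.8 m; q_1 = 0.26 × 0.10 × 0.8 = 0.02080 m³/s
w_2 = (2.6 − 0.0)/2 = 1.3 m; q_2 = 0.58 × 0.41 × 1.3 = 0.3091 m³/s
w_3 = (4.2 − 1.6)/2 = 1.3 m; q_3 = 0.59 × 0.51 × 1.3 = 0.3912 m³/s
w_4 = (4.7 − 2.6)/2 = 1.05 m; q_4 = 0.60 × 0.47 × 1.05 = 0.2961 m³/s
w_5 = (6.0 − 4.2)/2 = 0.9 m; q_5 = 0.59 × 0.45 × 0.9 = 0.2390 m³/s
w_6 = (8.1 − 4.7)/2 = 1.7 m; q_6 = 0.50 × 0.42 × 1.7 = 0.3570 m³/s
w_7 = (8.7 − 6.0)/2 = 1.35 m; q_7 = 0.38 × 0.23 × 1.35 = 0.1180 m³/s
w_8 = (8.7 − 8.1)/2 = 0.3 m; q_8 = 0.25 × 0.12 × 0.3 = 0.009000 m³/s
Q = Σ qᵢ = 1.740 m³/s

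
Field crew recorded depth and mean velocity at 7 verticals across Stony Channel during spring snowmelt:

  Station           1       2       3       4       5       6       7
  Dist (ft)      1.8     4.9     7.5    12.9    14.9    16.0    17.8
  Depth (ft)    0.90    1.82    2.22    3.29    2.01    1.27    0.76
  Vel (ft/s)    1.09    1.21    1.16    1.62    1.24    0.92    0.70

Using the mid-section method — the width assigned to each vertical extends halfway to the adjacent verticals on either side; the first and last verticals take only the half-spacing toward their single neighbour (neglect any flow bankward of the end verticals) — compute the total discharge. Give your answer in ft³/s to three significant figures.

43.9 ft³/s

w_1 = (4.9 − 1.8)/2 = 1.55 ft; q_1 = 1.09 × 0.90 × 1.55 = 1.521 ft³/s
w_2 = (7.5 − 1.8)/2 = 2.85 ft; q_2 = 1.21 × 1.82 × 2.85 = 6.276 ft³/s
w_3 = (12.9 − 4.9)/2 = 4 ft; q_3 = 1.16 × 2.22 × 4 = 10.30 ft³/s
w_4 = (14.9 − 7.5)/2 = 3.7 ft; q_4 = 1.62 × 3.29 × 3.7 = 19.72 ft³/s
w_5 = (16.0 − 12.9)/2 = 1.55 ft; q_5 = 1.24 × 2.01 × 1.55 = 3.863 ft³/s
w_6 = (17.8 − 14.9)/2 = 1.45 ft; q_6 = 0.92 × 1.27 × 1.45 = 1.694 ft³/s
w_7 = (17.8 − 16.0)/2 = 0.9 ft; q_7 = 0.70 × 0.76 × 0.9 = 0.4788 ft³/s
Q = Σ qᵢ = 43.85 ft³/s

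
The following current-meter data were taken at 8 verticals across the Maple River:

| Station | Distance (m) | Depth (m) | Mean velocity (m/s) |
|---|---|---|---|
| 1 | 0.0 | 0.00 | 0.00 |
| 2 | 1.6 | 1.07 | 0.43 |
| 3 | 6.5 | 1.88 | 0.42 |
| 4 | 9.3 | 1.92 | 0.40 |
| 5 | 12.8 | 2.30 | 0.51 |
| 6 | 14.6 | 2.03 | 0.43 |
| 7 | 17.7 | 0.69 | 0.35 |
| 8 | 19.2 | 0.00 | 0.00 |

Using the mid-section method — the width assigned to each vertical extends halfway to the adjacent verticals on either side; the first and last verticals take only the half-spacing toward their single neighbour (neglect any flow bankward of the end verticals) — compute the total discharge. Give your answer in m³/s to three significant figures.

12.8 m³/s

w_2 = (6.5 − 0.0)/2 = 3.25 m; q_2 = 0.43 × 1.07 × 3.25 = 1.495 m³/s
w_3 = (9.3 − 1.6)/2 = 3.85 m; q_3 = 0.42 × 1.88 × 3.85 = 3.040 m³/s
w_4 = (12.8 − 6.5)/2 = 3.15 m; q_4 = 0.40 × 1.92 × 3.15 = 2.419 m³/s
w_5 = (14.6 − 9.3)/2 = 2.65 m; q_5 = 0.51 × 2.30 × 2.65 = 3.108 m³/s
w_6 = (17.7 − 12.8)/2 = 2.45 m; q_6 = 0.43 × 2.03 × 2.45 = 2.139 m³/s
w_7 = (19.2 − 14.6)/2 = 2.3 m; q_7 = 0.35 × 0.69 × 2.3 = 0.5555 m³/s
Stations 1, 8 contribute zero (depth or velocity is 0).
Q = Σ qᵢ = 12.76 m³/s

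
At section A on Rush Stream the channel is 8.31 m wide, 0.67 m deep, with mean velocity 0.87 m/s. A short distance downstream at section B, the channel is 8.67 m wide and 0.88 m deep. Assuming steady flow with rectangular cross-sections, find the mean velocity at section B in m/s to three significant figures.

0.635 m/s

Q = A₁V₁ = (8.31×0.67) × 0.87 = 4.844 m³/s
A₂ = 8.67 × 0.88 = 7.630 m²
V₂ = Q/A₂ = 4.844/7.630 = 0.6349 m/s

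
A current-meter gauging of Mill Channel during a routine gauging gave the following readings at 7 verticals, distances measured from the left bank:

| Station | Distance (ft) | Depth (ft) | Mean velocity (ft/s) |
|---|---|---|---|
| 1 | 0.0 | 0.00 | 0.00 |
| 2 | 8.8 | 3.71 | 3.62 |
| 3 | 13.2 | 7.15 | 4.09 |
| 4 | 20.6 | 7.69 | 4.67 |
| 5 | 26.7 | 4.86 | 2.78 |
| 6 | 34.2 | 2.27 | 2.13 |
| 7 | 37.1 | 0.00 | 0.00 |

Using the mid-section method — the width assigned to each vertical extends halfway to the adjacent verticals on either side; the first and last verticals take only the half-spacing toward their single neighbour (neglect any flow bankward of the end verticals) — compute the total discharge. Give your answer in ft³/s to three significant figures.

621 ft³/s

w_2 = (13.2 − 0.0)/2 = 6.6 ft; q_2 = 3.62 × 3.71 × 6.6 = 88.64 ft³/s
w_3 = (20.6 − 8.8)/2 = 5.9 ft; q_3 = 4.09 × 7.15 × 5.9 = 172.5 ft³/s
w_4 = (26.7 − 13.2)/2 = 6.75 ft; q_4 = 4.67 × 7.69 × 6.75 = 242.4 ft³/s
w_5 = (34.2 − 20.6)/2 = 6.8 ft; q_5 = 2.78 × 4.86 × 6.8 = 91.87 ft³/s
w_6 = (37.1 − 26.7)/2 = 5.2 ft; q_6 = 2.13 × 2.27 × 5.2 = 25.14 ft³/s
Stations 1, 7 contribute zero (depth or velocity is 0).
Q = Σ qᵢ = 620.6 ft³/s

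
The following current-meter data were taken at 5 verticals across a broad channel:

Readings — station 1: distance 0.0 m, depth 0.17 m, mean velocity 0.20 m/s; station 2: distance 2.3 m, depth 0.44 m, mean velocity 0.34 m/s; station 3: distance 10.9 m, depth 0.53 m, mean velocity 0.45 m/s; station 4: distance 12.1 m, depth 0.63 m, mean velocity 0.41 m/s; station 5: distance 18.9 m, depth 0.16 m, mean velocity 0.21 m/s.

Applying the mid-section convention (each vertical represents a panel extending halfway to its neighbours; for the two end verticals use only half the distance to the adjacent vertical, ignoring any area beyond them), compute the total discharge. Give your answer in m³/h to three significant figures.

11400 m³/h

w_1 = (2.3 − 0.0)/2 = 1.15 m; q_1 = 0.20 × 0.17 × 1.15 = 0.03910 m³/s
w_2 = (10.9 − 0.0)/2 = 5.45 m; q_2 = 0.34 × 0.44 × 5.45 = 0.8153 m³/s
w_3 = (12.1 − 2.3)/2 = 4.9 m; q_3 = 0.45 × 0.53 × 4.9 = 1.169 m³/s
w_4 = (18.9 − 10.9)/2 = 4 m; q_4 = 0.41 × 0.63 × 4 = 1.033 m³/s
w_5 = (18.9 − 12.1)/2 = 3.4 m; q_5 = 0.21 × 0.16 × 3.4 = 0.1142 m³/s
Q = Σ qᵢ = 3.171 m³/s
= 3.171 × 3600 = 11410 m³/h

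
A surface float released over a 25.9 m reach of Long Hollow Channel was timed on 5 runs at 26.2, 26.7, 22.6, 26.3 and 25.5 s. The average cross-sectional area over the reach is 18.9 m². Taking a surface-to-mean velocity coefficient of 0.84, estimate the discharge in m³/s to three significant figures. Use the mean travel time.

t̄ = (26.2 + 26.7 + 22.6 + 26.3 + 25.5) / 5 = 25.46 s
v_surface = L / t̄ = 25.9 / 25.46 = 1.017 m/s
v_mean = 0.84 × 1.017 = 0.8545 m/s
Q = A × v_mean = 18.9 × 0.8545 = 16.15 m³/s

16.2 m³/s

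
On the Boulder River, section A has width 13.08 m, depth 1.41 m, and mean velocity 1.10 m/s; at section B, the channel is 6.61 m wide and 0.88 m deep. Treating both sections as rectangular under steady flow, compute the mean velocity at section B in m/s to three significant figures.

3.49 m/s

Q = A₁V₁ = (13.08×1.41) × 1.10 = 20.29 m³/s
A₂ = 6.61 × 0.88 = 5.817 m²
V₂ = Q/A₂ = 20.29/5.817 = 3.488 m/s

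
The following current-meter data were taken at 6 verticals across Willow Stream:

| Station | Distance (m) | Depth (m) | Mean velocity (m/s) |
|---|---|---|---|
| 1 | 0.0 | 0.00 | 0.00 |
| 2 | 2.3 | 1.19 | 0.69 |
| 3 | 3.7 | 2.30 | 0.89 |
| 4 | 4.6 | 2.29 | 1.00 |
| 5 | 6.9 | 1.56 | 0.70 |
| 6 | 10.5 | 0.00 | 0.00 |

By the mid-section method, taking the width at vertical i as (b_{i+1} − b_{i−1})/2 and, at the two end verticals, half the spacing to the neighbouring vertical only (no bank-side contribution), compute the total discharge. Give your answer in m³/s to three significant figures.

10.8 m³/s

w_2 = (3.7 − 0.0)/2 = 1.85 m; q_2 = 0.69 × 1.19 × 1.85 = 1.519 m³/s
w_3 = (4.6 − 2.3)/2 = 1.15 m; q_3 = 0.89 × 2.30 × 1.15 = 2.354 m³/s
w_4 = (6.9 − 3.7)/2 = 1.6 m; q_4 = 1.00 × 2.29 × 1.6 = 3.664 m³/s
w_5 = (10.5 − 4.6)/2 = 2.95 m; q_5 = 0.70 × 1.56 × 2.95 = 3.221 m³/s
Stations 1, 6 contribute zero (depth or velocity is 0).
Q = Σ qᵢ = 10.76 m³/s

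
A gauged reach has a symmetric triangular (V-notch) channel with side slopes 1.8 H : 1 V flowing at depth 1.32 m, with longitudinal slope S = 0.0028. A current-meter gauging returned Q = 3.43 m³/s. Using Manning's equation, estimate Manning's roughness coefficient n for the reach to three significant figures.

A = z·y² = 1.8×1.32² = 3.136 m²
P = 2y√(1+z²) = 2×1.32×√(1+1.8²) = 5.436 m
R = A/P = 3.136/5.436 = 0.5769 m
n = (1/Q)·A·R^(2/3)·S^(1/2) = (1/3.43) × 3.136 × 0.6930 × 0.05292 = 0.03353

0.0335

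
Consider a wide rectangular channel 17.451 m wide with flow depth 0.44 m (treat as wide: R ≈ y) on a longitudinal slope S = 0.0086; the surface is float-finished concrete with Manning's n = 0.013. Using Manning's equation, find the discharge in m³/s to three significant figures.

31.7 m³/s

A = b·y = 17.451 × 0.44 = 7.678 m²
Wide channel: R ≈ y = 0.44 m
Q = (1/n)·A·R^(2/3)·S^(1/2) = (1/0.013) × 7.678 × 0.4400^(2/3) × 0.0086^(1/2) = 31.69 m³/s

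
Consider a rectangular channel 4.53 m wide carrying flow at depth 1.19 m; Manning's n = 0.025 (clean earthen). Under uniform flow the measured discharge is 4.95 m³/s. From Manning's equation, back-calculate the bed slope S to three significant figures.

0.000734

A = b·y = 4.53 × 1.19 = 5.391 m²
P = b + 2y = 4.53 + 2×1.19 = 6.910 m
R = A/P = 5.391/6.910 = 0.7801 m
S = (Q·n / (1·A·R^(2/3)))² = (4.95×0.025 / (1×5.391×0.8474))² = 0.0007338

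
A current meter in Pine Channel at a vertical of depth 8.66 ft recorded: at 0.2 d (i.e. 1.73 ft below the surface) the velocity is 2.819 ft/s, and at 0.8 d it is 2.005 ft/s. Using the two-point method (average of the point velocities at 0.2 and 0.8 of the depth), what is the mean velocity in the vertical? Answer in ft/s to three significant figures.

v̄ = (2.819 + 2.005) / 2 = 2.412 ft/s

2.41 ft/s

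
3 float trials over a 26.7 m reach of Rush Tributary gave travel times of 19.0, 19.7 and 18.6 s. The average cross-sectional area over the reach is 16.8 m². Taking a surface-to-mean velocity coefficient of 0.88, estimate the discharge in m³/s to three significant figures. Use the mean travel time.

20.7 m³/s

t̄ = (19.0 + 19.7 + 18.6) / 3 = 19.1 s
v_surface = L / t̄ = 26.7 / 19.1 = 1.398 m/s
v_mean = 0.88 × 1.398 = 1.230 m/s
Q = A × v_mean = 16.8 × 1.230 = 20.67 m³/s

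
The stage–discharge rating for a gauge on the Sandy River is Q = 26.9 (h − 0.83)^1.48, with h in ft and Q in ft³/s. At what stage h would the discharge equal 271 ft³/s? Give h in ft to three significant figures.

h − h₀ = (Q/C)^(1/b) = (271/26.9)^(1/1.48) = 4.763 ft
h = 0.83 + 4.763 = 5.593 ft

5.59 ft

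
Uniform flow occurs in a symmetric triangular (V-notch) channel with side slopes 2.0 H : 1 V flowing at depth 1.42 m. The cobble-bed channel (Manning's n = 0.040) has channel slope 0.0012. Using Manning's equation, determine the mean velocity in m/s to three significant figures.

0.640 m/s

A = z·y² = 2.0×1.42² = 4.033 m²
P = 2y√(1+z²) = 2×1.42×√(1+2.0²) = 6.350 m
R = A/P = 4.033/6.350 = 0.6350 m
Q = (1/n)·A·R^(2/3)·S^(1/2) = (1/0.040) × 4.033 × 0.6350^(2/3) × 0.0012^(1/2) = 2.580 m³/s
V = Q/A = 2.580/4.033 = 0.6398 m/s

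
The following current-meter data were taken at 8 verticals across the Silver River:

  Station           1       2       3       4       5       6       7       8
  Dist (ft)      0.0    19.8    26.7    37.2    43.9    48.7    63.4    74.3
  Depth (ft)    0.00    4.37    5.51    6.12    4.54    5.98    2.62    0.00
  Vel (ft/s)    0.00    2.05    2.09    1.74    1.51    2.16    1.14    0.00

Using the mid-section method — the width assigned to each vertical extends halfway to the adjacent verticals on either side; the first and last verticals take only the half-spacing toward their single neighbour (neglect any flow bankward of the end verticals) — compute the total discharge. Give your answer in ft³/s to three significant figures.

w_2 = (26.7 − 0.0)/2 = 13.35 ft; q_2 = 2.05 × 4.37 × 13.35 = 119.6 ft³/s
w_3 = (37.2 − 19.8)/2 = 8.7 ft; q_3 = 2.09 × 5.51 × 8.7 = 100.2 ft³/s
w_4 = (43.9 − 26.7)/2 = 8.6 ft; q_4 = 1.74 × 6.12 × 8.6 = 91.58 ft³/s
w_5 = (48.7 − 37.2)/2 = 5.75 ft; q_5 = 1.51 × 4.54 × 5.75 = 39.42 ft³/s
w_6 = (63.4 − 43.9)/2 = 9.75 ft; q_6 = 2.16 × 5.98 × 9.75 = 125.9 ft³/s
w_7 = (74.3 − 48.7)/2 = 12.8 ft; q_7 = 1.14 × 2.62 × 12.8 = 38.23 ft³/s
Stations 1, 8 contribute zero (depth or velocity is 0).
Q = Σ qᵢ = 515.0 ft³/s

515 ft³/s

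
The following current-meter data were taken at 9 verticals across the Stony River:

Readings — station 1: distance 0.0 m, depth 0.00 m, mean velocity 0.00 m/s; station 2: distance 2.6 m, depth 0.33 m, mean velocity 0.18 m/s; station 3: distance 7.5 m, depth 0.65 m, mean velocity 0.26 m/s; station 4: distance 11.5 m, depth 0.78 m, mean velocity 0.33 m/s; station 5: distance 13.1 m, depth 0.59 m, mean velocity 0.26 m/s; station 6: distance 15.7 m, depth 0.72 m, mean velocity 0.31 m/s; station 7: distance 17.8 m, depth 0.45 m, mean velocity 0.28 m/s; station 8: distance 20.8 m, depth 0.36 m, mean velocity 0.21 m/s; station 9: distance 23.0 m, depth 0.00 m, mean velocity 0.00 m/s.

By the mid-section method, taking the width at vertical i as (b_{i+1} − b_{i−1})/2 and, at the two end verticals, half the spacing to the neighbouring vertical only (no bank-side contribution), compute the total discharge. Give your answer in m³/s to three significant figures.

3.06 m³/s

w_2 = (7.5 − 0.0)/2 = 3.75 m; q_2 = 0.18 × 0.33 × 3.75 = 0.2228 m³/s
w_3 = (11.5 − 2.6)/2 = 4.45 m; q_3 = 0.26 × 0.65 × 4.45 = 0.7521 m³/s
w_4 = (13.1 − 7.5)/2 = 2.8 m; q_4 = 0.33 × 0.78 × 2.8 = 0.7207 m³/s
w_5 = (15.7 − 11.5)/2 = 2.1 m; q_5 = 0.26 × 0.59 × 2.1 = 0.3221 m³/s
w_6 = (17.8 − 13.1)/2 = 2.35 m; q_6 = 0.31 × 0.72 × 2.35 = 0.5245 m³/s
w_7 = (20.8 − 15.7)/2 = 2.55 m; q_7 = 0.28 × 0.45 × 2.55 = 0.3213 m³/s
w_8 = (23.0 − 17.8)/2 = 2.6 m; q_8 = 0.21 × 0.36 × 2.6 = 0.1966 m³/s
Stations 1, 9 contribute zero (depth or velocity is 0).
Q = Σ qᵢ = 3.060 m³/s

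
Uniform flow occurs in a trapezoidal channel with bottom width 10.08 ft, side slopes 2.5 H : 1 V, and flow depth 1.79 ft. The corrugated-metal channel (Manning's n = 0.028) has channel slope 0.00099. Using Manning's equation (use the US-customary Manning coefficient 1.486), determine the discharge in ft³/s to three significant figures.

A = (b + z·y)·y = (10.08 + 2.5×1.79)×1.79 = 26.05 ft²
P = b + 2y√(1+z²) = 10.08 + 2×1.79×√(1+2.5²) = 19.72 ft
R = A/P = 26.05/19.72 = 1.321 ft
Q = (1.486/n)·A·R^(2/3)·S^(1/2) = (1.486/0.028) × 26.05 × 1.321^(2/3) × 0.00099^(1/2) = 52.38 ft³/s

52.4 ft³/s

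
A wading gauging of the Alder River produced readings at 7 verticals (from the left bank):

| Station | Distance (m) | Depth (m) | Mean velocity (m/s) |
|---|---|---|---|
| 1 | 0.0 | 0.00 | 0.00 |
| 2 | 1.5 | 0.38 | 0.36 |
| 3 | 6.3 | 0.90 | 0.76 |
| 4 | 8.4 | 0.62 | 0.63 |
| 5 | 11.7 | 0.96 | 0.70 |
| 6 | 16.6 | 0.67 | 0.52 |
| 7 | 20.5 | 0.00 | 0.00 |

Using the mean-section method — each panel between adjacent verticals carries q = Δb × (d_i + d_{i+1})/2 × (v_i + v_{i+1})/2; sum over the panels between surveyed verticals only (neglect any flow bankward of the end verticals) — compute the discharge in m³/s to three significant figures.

7.39 m³/s

Panel 1-2: Δb = 1.5 m, d̄ = (0.00+0.38)/2 = 0.19, v̄ = (0.00+0.36)/2 = 0.18 → q = 1.5×0.19×0.18 = 0.05130 m³/s
Panel 2-3: Δb = 4.8 m, d̄ = (0.38+0.90)/2 = 0.64, v̄ = (0.36+0.76)/2 = 0.56 → q = 4.8×0.64×0.56 = 1.720 m³/s
Panel 3-4: Δb = 2.1 m, d̄ = (0.90+0.62)/2 = 0.76, v̄ = (0.76+0.63)/2 = 0.695 → q = 2.1×0.76×0.695 = 1.109 m³/s
Panel 4-5: Δb = 3.3 m, d̄ = (0.62+0.96)/2 = 0.79, v̄ = (0.63+0.70)/2 = 0.665 → q = 3.3×0.79×0.665 = 1.734 m³/s
Panel 5-6: Δb = 4.9 m, d̄ = (0.96+0.67)/2 = 0.815, v̄ = (0.70+0.52)/2 = 0.61 → q = 4.9×0.815×0.61 = 2.436 m³/s
Panel 6-7: Δb = 3.9 m, d̄ = (0.67+0.00)/2 = 0.335, v̄ = (0.52+0.00)/2 = 0.26 → q = 3.9×0.335×0.26 = 0.3397 m³/s
Q = Σ q = 7.390 m³/s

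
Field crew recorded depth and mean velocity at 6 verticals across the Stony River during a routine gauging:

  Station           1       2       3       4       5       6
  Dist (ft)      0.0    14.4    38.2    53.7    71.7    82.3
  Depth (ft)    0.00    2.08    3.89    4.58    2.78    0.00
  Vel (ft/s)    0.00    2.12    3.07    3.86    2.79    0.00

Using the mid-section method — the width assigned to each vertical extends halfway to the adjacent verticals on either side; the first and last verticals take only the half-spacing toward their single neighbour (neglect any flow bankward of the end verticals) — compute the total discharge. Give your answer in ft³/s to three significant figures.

w_2 = (38.2 − 0.0)/2 = 19.1 ft; q_2 = 2.12 × 2.08 × 19.1 = 84.22 ft³/s
w_3 = (53.7 − 14.4)/2 = 19.65 ft; q_3 = 3.07 × 3.89 × 19.65 = 234.7 ft³/s
w_4 = (71.7 − 38.2)/2 = 16.75 ft; q_4 = 3.86 × 4.58 × 16.75 = 296.1 ft³/s
w_5 = (82.3 − 53.7)/2 = 14.3 ft; q_5 = 2.79 × 2.78 × 14.3 = 110.9 ft³/s
Stations 1, 6 contribute zero (depth or velocity is 0).
Q = Σ qᵢ = 725.9 ft³/s

726 ft³/s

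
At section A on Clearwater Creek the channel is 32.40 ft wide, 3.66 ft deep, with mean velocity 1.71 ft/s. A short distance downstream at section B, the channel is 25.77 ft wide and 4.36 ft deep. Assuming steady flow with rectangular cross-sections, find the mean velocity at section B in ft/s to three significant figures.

Q = A₁V₁ = (32.40×3.66) × 1.71 = 202.8 ft³/s
A₂ = 25.77 × 4.36 = 112.4 ft²
V₂ = Q/A₂ = 202.8/112.4 = 1.805 ft/s

1.80 ft/s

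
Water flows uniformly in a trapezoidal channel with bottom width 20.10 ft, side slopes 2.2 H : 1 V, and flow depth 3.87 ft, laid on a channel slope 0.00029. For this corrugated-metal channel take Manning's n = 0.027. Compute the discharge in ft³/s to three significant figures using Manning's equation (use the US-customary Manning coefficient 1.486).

209 ft³/s

A = (b + z·y)·y = (20.10 + 2.2×3.87)×3.87 = 110.7 ft²
P = b + 2y√(1+z²) = 20.10 + 2×3.87×√(1+2.2²) = 38.80 ft
R = A/P = 110.7/38.80 = 2.854 ft
Q = (1.486/n)·A·R^(2/3)·S^(1/2) = (1.486/0.027) × 110.7 × 2.854^(2/3) × 0.00029^(1/2) = 208.8 ft³/s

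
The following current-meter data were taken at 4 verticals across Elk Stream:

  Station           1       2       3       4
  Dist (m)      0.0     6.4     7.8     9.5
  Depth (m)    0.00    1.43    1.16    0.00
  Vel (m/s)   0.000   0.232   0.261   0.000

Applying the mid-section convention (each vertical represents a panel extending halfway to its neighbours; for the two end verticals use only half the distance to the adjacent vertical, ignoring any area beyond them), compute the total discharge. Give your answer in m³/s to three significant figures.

w_2 = (7.8 − 0.0)/2 = 3.9 m; q_2 = 0.232 × 1.43 × 3.9 = 1.294 m³/s
w_3 = (9.5 − 6.4)/2 = 1.55 m; q_3 = 0.261 × 1.16 × 1.55 = 0.4693 m³/s
Stations 1, 4 contribute zero (depth or velocity is 0).
Q = Σ qᵢ = 1.763 m³/s

1.76 m³/s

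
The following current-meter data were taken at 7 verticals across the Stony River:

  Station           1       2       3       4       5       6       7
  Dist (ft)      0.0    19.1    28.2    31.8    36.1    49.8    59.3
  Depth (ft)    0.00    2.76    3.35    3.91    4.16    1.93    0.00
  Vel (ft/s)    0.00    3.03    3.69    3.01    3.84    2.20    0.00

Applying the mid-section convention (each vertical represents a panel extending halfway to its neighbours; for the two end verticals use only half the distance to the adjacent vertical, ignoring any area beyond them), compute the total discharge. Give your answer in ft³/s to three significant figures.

w_2 = (28.2 − 0.0)/2 = 14.1 ft; q_2 = 3.03 × 2.76 × 14.1 = 117.9 ft³/s
w_3 = (31.8 − 19.1)/2 = 6.35 ft; q_3 = 3.69 × 3.35 × 6.35 = 78.50 ft³/s
w_4 = (36.1 − 28.2)/2 = 3.95 ft; q_4 = 3.01 × 3.91 × 3.95 = 46.49 ft³/s
w_5 = (49.8 − 31.8)/2 = 9 ft; q_5 = 3.84 × 4.16 × 9 = 143.8 ft³/s
w_6 = (59.3 − 36.1)/2 = 11.6 ft; q_6 = 2.20 × 1.93 × 11.6 = 49.25 ft³/s
Stations 1, 7 contribute zero (depth or velocity is 0).
Q = Σ qᵢ = 435.9 ft³/s

436 ft³/s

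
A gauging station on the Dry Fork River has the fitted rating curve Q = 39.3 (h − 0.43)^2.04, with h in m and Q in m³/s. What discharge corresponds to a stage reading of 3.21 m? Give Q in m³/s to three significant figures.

316 m³/s

Q = 39.3 × (3.21 − 0.43)^2.04 = 39.3 × 2.78^2.04 = 316.4 m³/s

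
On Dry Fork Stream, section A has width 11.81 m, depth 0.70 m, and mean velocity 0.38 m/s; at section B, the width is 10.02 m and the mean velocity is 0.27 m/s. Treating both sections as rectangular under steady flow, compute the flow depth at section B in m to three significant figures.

Q = A₁V₁ = (11.81×0.70) × 0.38 = 3.141 m³/s
d₂ = Q/(b₂ V₂) = 3.141/(10.02×0.27) = 1.161 m

1.16 m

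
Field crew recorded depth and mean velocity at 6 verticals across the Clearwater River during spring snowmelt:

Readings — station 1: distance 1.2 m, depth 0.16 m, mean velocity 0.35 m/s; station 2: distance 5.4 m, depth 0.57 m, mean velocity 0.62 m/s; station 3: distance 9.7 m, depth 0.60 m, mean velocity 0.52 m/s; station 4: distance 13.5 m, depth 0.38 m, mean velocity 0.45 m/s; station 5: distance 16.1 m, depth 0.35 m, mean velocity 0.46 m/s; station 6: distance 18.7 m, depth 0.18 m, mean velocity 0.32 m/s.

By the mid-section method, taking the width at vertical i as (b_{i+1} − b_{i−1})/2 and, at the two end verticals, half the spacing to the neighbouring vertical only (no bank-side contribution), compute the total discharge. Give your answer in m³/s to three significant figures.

3.92 m³/s

w_1 = (5.4 − 1.2)/2 = 2.1 m; q_1 = 0.35 × 0.16 × 2.1 = 0.1176 m³/s
w_2 = (9.7 − 1.2)/2 = 4.25 m; q_2 = 0.62 × 0.57 × 4.25 = 1.502 m³/s
w_3 = (13.5 − 5.4)/2 = 4.05 m; q_3 = 0.52 × 0.60 × 4.05 = 1.264 m³/s
w_4 = (16.1 − 9.7)/2 = 3.2 m; q_4 = 0.45 × 0.38 × 3.2 = 0.5472 m³/s
w_5 = (18.7 − 13.5)/2 = 2.6 m; q_5 = 0.46 × 0.35 × 2.6 = 0.4186 m³/s
w_6 = (18.7 − 16.1)/2 = 1.3 m; q_6 = 0.32 × 0.18 × 1.3 = 0.07488 m³/s
Q = Σ qᵢ = 3.924 m³/s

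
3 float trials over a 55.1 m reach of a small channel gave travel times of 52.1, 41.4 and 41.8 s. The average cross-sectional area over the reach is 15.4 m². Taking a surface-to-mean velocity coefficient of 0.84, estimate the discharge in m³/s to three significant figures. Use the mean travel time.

t̄ = (52.1 + 41.4 + 41.8) / 3 = 45.1 s
v_surface = L / t̄ = 55.1 / 45.1 = 1.222 m/s
v_mean = 0.84 × 1.222 = 1.026 m/s
Q = A × v_mean = 15.4 × 1.026 = 15.80 m³/s

15.8 m³/s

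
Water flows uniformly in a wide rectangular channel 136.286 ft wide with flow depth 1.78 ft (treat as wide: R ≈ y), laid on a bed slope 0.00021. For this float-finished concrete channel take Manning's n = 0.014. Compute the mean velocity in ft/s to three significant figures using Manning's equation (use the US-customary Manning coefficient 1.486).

A = b·y = 136.286 × 1.78 = 242.6 ft²
Wide channel: R ≈ y = 1.78 ft
Q = (1.486/n)·A·R^(2/3)·S^(1/2) = (1.486/0.014) × 242.6 × 1.780^(2/3) × 0.00021^(1/2) = 548.0 ft³/s
V = Q/A = 548.0/242.6 = 2.259 ft/s

2.26 ft/s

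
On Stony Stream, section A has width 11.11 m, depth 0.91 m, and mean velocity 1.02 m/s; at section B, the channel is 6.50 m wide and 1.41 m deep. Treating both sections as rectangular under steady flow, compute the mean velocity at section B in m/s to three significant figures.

1.13 m/s

Q = A₁V₁ = (11.11×0.91) × 1.02 = 10.31 m³/s
A₂ = 6.50 × 1.41 = 9.165 m²
V₂ = Q/A₂ = 10.31/9.165 = 1.125 m/s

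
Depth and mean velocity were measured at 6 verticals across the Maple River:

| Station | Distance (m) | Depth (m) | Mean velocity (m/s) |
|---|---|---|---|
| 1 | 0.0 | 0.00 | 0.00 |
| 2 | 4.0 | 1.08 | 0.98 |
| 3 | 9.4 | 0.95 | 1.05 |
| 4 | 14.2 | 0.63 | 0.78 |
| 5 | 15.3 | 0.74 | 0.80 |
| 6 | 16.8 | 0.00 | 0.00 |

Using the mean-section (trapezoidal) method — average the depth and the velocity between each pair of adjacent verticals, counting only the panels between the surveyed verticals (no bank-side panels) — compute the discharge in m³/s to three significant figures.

Panel 1-2: Δb = 4 m, d̄ = (0.00+1.08)/2 = 0.54, v̄ = (0.00+0.98)/2 = 0.49 → q = 4×0.54×0.49 = 1.058 m³/s
Panel 2-3: Δb = 5.4 m, d̄ = (1.08+0.95)/2 = 1.015, v̄ = (0.98+1.05)/2 = 1.015 → q = 5.4×1.015×1.015 = 5.563 m³/s
Panel 3-4: Δb = 4.8 m, d̄ = (0.95+0.63)/2 = 0.79, v̄ = (1.05+0.78)/2 = 0.915 → q = 4.8×0.79×0.915 = 3.470 m³/s
Panel 4-5: Δb = 1.1 m, d̄ = (0.63+0.74)/2 = 0.685, v̄ = (0.78+0.80)/2 = 0.79 → q = 1.1×0.685×0.79 = 0.5953 m³/s
Panel 5-6: Δb = 1.5 m, d̄ = (0.74+0.00)/2 = 0.37, v̄ = (0.80+0.00)/2 = 0.4 → q = 1.5×0.37×0.4 = 0.2220 m³/s
Q = Σ q = 10.91 m³/s

10.9 m³/s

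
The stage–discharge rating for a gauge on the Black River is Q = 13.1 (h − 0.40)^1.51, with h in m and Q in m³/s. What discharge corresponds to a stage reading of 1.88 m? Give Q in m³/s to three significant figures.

23.7 m³/s

Q = 13.1 × (1.88 − 0.40)^1.51 = 13.1 × 1.48^1.51 = 23.68 m³/s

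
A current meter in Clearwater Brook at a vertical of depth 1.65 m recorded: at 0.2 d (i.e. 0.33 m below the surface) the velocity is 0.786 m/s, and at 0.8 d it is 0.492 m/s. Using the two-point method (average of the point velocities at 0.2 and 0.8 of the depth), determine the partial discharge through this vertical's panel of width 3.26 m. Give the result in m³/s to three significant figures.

v̄ = (0.786 + 0.492) / 2 = 0.6390 m/s
q = v̄ × d × w = 0.6390 × 1.65 × 3.26 = 3.437 m³/s

3.44 m³/s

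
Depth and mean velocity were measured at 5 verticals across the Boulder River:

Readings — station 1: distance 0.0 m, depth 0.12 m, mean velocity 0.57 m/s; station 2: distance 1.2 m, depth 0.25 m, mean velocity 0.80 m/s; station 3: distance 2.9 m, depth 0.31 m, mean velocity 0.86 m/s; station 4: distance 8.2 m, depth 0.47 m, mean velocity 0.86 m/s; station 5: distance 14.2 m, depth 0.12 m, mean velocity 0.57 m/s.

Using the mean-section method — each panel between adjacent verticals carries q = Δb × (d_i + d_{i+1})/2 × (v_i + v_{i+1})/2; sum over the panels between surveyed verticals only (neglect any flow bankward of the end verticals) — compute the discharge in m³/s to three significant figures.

3.59 m³/s

Panel 1-2: Δb = 1.2 m, d̄ = (0.12+0.25)/2 = 0.185, v̄ = (0.57+0.80)/2 = 0.685 → q = 1.2×0.185×0.685 = 0.1521 m³/s
Panel 2-3: Δb = 1.7 m, d̄ = (0.25+0.31)/2 = 0.28, v̄ = (0.80+0.86)/2 = 0.83 → q = 1.7×0.28×0.83 = 0.3951 m³/s
Panel 3-4: Δb = 5.3 m, d̄ = (0.31+0.47)/2 = 0.39, v̄ = (0.86+0.86)/2 = 0.86 → q = 5.3×0.39×0.86 = 1.778 m³/s
Panel 4-5: Δb = 6 m, d̄ = (0.47+0.12)/2 = 0.295, v̄ = (0.86+0.57)/2 = 0.715 → q = 6×0.295×0.715 = 1.266 m³/s
Q = Σ q = 3.590 m³/s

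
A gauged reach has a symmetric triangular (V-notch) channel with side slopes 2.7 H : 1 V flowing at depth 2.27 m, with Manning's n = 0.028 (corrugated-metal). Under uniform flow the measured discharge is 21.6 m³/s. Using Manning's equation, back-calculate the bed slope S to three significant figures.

0.00174

A = z·y² = 2.7×2.27² = 13.91 m²
P = 2y√(1+z²) = 2×2.27×√(1+2.7²) = 13.07 m
R = A/P = 13.91/13.07 = 1.064 m
S = (Q·n / (1·A·R^(2/3)))² = (21.6×0.028 / (1×13.91×1.042))² = 0.001739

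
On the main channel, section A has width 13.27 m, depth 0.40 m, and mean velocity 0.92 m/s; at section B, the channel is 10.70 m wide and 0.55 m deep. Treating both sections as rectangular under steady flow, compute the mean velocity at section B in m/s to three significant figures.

Q = A₁V₁ = (13.27×0.40) × 0.92 = 4.883 m³/s
A₂ = 10.70 × 0.55 = 5.885 m²
V₂ = Q/A₂ = 4.883/5.885 = 0.8298 m/s

0.830 m/s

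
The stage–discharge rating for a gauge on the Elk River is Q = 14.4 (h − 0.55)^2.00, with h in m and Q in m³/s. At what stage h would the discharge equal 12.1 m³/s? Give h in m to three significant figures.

1.47 m

h − h₀ = (Q/C)^(1/b) = (12.1/14.4)^(1/2.00) = 0.9167 m
h = 0.55 + 0.9167 = 1.467 m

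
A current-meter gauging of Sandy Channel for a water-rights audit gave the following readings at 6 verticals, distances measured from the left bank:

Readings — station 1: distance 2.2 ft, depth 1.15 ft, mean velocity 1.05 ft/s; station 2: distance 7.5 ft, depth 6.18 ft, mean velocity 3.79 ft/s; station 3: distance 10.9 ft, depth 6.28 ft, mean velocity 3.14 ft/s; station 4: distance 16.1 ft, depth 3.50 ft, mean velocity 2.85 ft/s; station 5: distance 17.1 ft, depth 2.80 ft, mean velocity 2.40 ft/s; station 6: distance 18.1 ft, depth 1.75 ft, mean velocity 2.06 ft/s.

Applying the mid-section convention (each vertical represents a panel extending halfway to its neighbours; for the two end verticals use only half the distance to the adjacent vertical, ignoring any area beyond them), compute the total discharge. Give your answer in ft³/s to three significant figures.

w_1 = (7.5 − 2.2)/2 = 2.65 ft; q_1 = 1.05 × 1.15 × 2.65 = 3.200 ft³/s
w_2 = (10.9 − 2.2)/2 = 4.35 ft; q_2 = 3.79 × 6.18 × 4.35 = 101.9 ft³/s
w_3 = (16.1 − 7.5)/2 = 4.3 ft; q_3 = 3.14 × 6.28 × 4.3 = 84.79 ft³/s
w_4 = (17.1 − 10.9)/2 = 3.1 ft; q_4 = 2.85 × 3.50 × 3.1 = 30.92 ft³/s
w_5 = (18.1 − 16.1)/2 = 1 ft; q_5 = 2.40 × 2.80 × 1 = 6.720 ft³/s
w_6 = (18.1 − 17.1)/2 = 0.5 ft; q_6 = 2.06 × 1.75 × 0.5 = 1.803 ft³/s
Q = Σ qᵢ = 229.3 ft³/s

229 ft³/s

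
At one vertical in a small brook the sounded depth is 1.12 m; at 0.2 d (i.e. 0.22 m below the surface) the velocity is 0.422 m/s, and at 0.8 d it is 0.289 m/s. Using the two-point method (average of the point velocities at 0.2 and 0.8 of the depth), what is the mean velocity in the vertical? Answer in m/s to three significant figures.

0.356 m/s

v̄ = (0.422 + 0.289) / 2 = 0.3555 m/s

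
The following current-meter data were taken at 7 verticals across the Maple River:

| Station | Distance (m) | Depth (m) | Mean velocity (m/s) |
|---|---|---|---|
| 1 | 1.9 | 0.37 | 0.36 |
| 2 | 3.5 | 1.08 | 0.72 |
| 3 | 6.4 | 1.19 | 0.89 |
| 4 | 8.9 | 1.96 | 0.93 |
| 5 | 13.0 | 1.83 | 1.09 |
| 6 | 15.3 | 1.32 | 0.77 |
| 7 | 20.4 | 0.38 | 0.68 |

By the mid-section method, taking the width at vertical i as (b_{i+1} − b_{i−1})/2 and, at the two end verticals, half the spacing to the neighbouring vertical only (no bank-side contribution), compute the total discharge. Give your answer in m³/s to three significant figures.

21.5 m³/s

w_1 = (3.5 − 1.9)/2 = 0.8 m; q_1 = 0.36 × 0.37 × 0.8 = 0.1066 m³/s
w_2 = (6.4 − 1.9)/2 = 2.25 m; q_2 = 0.72 × 1.08 × 2.25 = 1.750 m³/s
w_3 = (8.9 − 3.5)/2 = 2.7 m; q_3 = 0.89 × 1.19 × 2.7 = 2.860 m³/s
w_4 = (13.0 − 6.4)/2 = 3.3 m; q_4 = 0.93 × 1.96 × 3.3 = 6.015 m³/s
w_5 = (15.3 − 8.9)/2 = 3.2 m; q_5 = 1.09 × 1.83 × 3.2 = 6.383 m³/s
w_6 = (20.4 − 13.0)/2 = 3.7 m; q_6 = 0.77 × 1.32 × 3.7 = 3.761 m³/s
w_7 = (20.4 − 15.3)/2 = 2.55 m; q_7 = 0.68 × 0.38 × 2.55 = 0.6589 m³/s
Q = Σ qᵢ = 21.53 m³/s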